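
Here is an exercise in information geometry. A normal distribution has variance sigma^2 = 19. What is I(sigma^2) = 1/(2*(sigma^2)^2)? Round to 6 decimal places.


Fisher information for variance: I(sigma^2) = 1/(2*sigma^4).
sigma^2 = 19, so sigma^4 = 361.
I = 1/(2*361) = 1/722 = 0.001385

0.001385


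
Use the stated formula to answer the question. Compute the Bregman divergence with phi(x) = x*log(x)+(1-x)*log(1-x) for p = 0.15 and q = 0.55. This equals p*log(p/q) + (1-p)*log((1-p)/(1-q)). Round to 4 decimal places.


Bregman divergence with negative entropy generator:
D = p*log(p/q) + (1-p)*log((1-p)/(1-q)).
p = 0.15, q = 0.55.
p*log(p/q) = 0.15*log(0.15/0.55) = -0.194892.
(1-p)*log((1-p)/(1-q)) = 0.85*log(0.85/0.45) = 0.54059.
D = -0.194892 + 0.54059 = 0.3457

0.3457


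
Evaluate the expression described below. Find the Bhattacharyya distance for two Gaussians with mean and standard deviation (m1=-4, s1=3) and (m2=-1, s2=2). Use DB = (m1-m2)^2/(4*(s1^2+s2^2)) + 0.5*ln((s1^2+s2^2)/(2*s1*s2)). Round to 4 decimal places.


Bhattacharyya distance between two Gaussians:
DB = (m1-m2)^2/(4*(s1^2+s2^2)) + (1/2)*ln((s1^2+s2^2)/(2*s1*s2)).
(m1-m2)^2 = (-3)^2 = 9.
s1^2+s2^2 = 9 + 4 = 13.
term1 = 9/52 = 0.173077.
term2 = 0.5*ln(13/12.0) = 0.040021.
DB = 0.173077 + 0.040021 = 0.2131

0.2131


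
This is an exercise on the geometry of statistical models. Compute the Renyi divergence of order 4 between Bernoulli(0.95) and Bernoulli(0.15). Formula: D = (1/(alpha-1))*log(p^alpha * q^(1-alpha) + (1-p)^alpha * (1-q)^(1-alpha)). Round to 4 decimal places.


Renyi divergence of order alpha between Bernoulli distributions:
D = (1/(alpha-1))*log(p^alpha * q^(1-alpha) + (1-p)^alpha * (1-q)^(1-alpha)).
alpha = 4, p = 0.95, q = 0.15.
p^alpha * q^(1-alpha) = 0.95^4 * 0.15^-3 = 241.335185.
(1-p)^alpha * (1-q)^(1-alpha) = 0.05^4 * 0.85^-3 = 1e-05.
sum = 241.335185 + 1e-05 = 241.335195.
D = (1/3)*log(241.335195) = 1.8287

1.8287


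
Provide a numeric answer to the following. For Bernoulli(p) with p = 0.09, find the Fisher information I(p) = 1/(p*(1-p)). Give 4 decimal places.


For Bernoulli(p), Fisher information is I(p) = 1/(p*(1-p)).
p = 0.09, 1-p = 0.91.
p*(1-p) = 0.0819.
I(p) = 1/0.0819 = 12.2100

12.2100


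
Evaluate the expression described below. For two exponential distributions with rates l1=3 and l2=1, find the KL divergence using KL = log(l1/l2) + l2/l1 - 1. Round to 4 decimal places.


KL divergence for exponential family:
KL = log(l1/l2) + l2/l1 - 1.
log(3/1) = 1.098612.
1/3 = 0.333333.
KL = 1.098612 + 0.333333 - 1 = 0.4319

0.4319


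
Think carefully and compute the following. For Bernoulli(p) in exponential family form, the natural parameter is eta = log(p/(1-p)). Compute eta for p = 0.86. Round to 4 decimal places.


Natural parameter for Bernoulli: eta = log(p/(1-p)).
p = 0.86, 1-p = 0.14.
p/(1-p) = 6.142857.
eta = log(6.142857) = 1.8153

1.8153


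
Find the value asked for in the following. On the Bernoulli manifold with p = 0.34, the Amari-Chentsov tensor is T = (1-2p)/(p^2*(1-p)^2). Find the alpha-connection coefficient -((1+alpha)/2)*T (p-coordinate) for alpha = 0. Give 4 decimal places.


Skewness (Amari-Chentsov) tensor: T = (1-2p)/(p^2*(1-p)^2).
p = 0.34, 1-2p = 0.32, p^2 = 0.1156, (1-p)^2 = 0.4356.
T = 0.32/(0.1156 * 0.4356) = 6.354835.
In the p-coordinate, Gamma^(alpha) = Gamma^(0) - (alpha/2)*T with Gamma^(0) = (1/2)*g'(p) = -T/2,
so Gamma^(alpha) = -((1+alpha)/2)*T.
alpha = 0, -(1+alpha)/2 = -0.5.
Gamma = -0.5 * 6.354835 = -3.1774

-3.1774


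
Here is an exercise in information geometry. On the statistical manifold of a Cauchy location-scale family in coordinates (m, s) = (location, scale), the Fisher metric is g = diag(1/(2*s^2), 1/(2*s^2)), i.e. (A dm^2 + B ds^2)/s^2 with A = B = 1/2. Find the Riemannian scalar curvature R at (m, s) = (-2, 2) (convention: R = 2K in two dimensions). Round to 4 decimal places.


The metric has the form g = (A dm^2 + B ds^2)/s^2 with A = 1/2, B = 1/2.
Substitute u = sqrt(A/B)*m: g = B*(du^2 + ds^2)/s^2, i.e. B times the
Poincare upper half-plane metric, which has constant Gaussian curvature -1.
Scaling a 2D metric by a constant c divides the Gaussian curvature by c,
so K = -1/B = -1/(1/2) = -2.0000 everywhere (the point (m, s) = (-2, 2) is irrelevant:
the curvature is constant).
Scalar curvature in dimension 2: R = 2K = -2/(1/2) = -4.0000.

-4.0000


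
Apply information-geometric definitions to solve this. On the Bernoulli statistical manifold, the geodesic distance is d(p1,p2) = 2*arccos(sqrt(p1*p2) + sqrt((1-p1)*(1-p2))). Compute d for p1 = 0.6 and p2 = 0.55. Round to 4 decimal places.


Geodesic distance on Bernoulli manifold:
d(p1,p2) = 2*arccos(sqrt(p1*p2) + sqrt((1-p1)*(1-p2))).
sqrt(p1*p2) = sqrt(0.6*0.55) = 0.574456.
sqrt((1-p1)*(1-p2)) = sqrt(0.4*0.45) = 0.424264.
arg = 0.574456 + 0.424264 = 0.99872.
d = 2*arccos(0.99872) = 0.1012

0.1012


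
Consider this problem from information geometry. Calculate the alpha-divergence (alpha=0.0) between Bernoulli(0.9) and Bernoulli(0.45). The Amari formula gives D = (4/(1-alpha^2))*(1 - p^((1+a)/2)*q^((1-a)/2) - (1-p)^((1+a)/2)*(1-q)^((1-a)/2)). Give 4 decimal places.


Amari alpha-divergence:
D = (4/(1-alpha^2))*(1 - p^((1+a)/2)*q^((1-a)/2) - (1-p)^((1+a)/2)*(1-q)^((1-a)/2)).
alpha = 0.0, p = 0.9, q = 0.45.
e1 = (1+alpha)/2 = 0.5, e2 = (1-alpha)/2 = 0.5.
t1 = p^e1 * q^e2 = 0.9^0.5 * 0.45^0.5 = 0.636396.
t2 = (1-p)^e1 * (1-q)^e2 = 0.1^0.5 * 0.55^0.5 = 0.234521.
4/(1-alpha^2) = 4.0.
D = 4.0*(1 - 0.636396 - 0.234521) = 0.5163

0.5163


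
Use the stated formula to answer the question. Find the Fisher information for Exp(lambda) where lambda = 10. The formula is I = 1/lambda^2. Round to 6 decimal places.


Fisher information for exponential: I(lambda) = 1/lambda^2.
lambda = 10, lambda^2 = 100.
I = 1/100 = 0.010000

0.010000


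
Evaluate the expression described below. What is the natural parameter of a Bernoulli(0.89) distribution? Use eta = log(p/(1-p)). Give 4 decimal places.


Natural parameter for Bernoulli: eta = log(p/(1-p)).
p = 0.89, 1-p = 0.11.
p/(1-p) = 8.090909.
eta = log(8.090909) = 2.0907

2.0907


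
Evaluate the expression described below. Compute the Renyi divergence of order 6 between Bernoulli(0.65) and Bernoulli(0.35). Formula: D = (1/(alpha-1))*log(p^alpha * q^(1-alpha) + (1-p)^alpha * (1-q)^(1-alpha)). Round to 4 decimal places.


Renyi divergence of order alpha between Bernoulli distributions:
D = (1/(alpha-1))*log(p^alpha * q^(1-alpha) + (1-p)^alpha * (1-q)^(1-alpha)).
alpha = 6, p = 0.65, q = 0.35.
p^alpha * q^(1-alpha) = 0.65^6 * 0.35^-5 = 14.35952.
(1-p)^alpha * (1-q)^(1-alpha) = 0.35^6 * 0.65^-5 = 0.015843.
sum = 14.35952 + 0.015843 = 14.375363.
D = (1/5)*log(14.375363) = 0.5331

0.5331


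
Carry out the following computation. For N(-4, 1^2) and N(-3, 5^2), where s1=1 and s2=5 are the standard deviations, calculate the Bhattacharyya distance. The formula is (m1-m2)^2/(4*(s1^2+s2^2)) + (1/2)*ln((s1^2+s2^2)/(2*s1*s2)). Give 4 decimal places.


Bhattacharyya distance between two Gaussians:
DB = (m1-m2)^2/(4*(s1^2+s2^2)) + (1/2)*ln((s1^2+s2^2)/(2*s1*s2)).
(m1-m2)^2 = (-1)^2 = 1.
s1^2+s2^2 = 1 + 25 = 26.
term1 = 1/104 = 0.009615.
term2 = 0.5*ln(26/10.0) = 0.477756.
DB = 0.009615 + 0.477756 = 0.4874

0.4874


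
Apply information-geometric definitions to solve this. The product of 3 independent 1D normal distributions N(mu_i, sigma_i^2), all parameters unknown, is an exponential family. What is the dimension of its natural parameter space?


Exponential family dimension calculation:
Each univariate normal has two natural parameters (mu/sigma^2 and -1/(2 sigma^2)).
With 3 independent components, dim = 2 * 3 = 6.

6


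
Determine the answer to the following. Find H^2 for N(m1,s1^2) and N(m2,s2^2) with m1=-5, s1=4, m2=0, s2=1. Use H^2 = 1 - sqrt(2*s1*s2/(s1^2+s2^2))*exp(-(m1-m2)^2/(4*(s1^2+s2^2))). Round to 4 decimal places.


Squared Hellinger distance for Gaussians:
H^2 = 1 - sqrt(2*s1*s2/(s1^2+s2^2)) * exp(-(m1-m2)^2/(4*(s1^2+s2^2))).
s1^2 = 16, s2^2 = 1, s1^2+s2^2 = 17.
sqrt(2*4*1/(17)) = 0.685994.
(m1-m2)^2 = (-5)^2 = 25.
exp(-25/(4*17)) = exp(-0.367647) = 0.692362.
H^2 = 1 - 0.685994*0.692362 = 0.5250

0.5250


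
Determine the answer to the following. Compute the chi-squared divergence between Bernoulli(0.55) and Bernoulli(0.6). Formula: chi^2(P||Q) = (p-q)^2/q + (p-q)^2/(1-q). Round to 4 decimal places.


Chi-squared divergence between Bernoulli distributions:
chi^2 = (p-q)^2/q + (p-q)^2/(1-q).
p = 0.55, q = 0.6, p-q = -0.05.
(p-q)^2 = 0.0025.
term1 = 0.0025/0.6 = 0.004167.
term2 = 0.0025/0.4 = 0.00625.
chi^2 = 0.004167 + 0.00625 = 0.0104

0.0104


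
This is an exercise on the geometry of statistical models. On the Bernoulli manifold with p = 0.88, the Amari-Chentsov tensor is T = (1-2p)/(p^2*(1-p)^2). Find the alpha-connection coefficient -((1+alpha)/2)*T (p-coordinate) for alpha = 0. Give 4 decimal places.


Skewness (Amari-Chentsov) tensor: T = (1-2p)/(p^2*(1-p)^2).
p = 0.88, 1-2p = -0.76, p^2 = 0.7744, (1-p)^2 = 0.0144.
T = -0.76/(0.7744 * 0.0144) = -68.153122.
In the p-coordinate, Gamma^(alpha) = Gamma^(0) - (alpha/2)*T with Gamma^(0) = (1/2)*g'(p) = -T/2,
so Gamma^(alpha) = -((1+alpha)/2)*T.
alpha = 0, -(1+alpha)/2 = -0.5.
Gamma = -0.5 * -68.153122 = 34.0766

34.0766


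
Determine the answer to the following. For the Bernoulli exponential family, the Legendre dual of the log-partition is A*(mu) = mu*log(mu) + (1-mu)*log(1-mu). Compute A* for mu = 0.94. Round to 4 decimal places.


Legendre transform for Bernoulli:
A*(mu) = mu*log(mu) + (1-mu)*log(1-mu).
mu = 0.94, 1-mu = 0.06.
mu*log(mu) = 0.94*log(0.94) = -0.058163.
(1-mu)*log(1-mu) = 0.06*log(0.06) = -0.168805.
A* = -0.058163 + -0.168805 = -0.2270

-0.2270


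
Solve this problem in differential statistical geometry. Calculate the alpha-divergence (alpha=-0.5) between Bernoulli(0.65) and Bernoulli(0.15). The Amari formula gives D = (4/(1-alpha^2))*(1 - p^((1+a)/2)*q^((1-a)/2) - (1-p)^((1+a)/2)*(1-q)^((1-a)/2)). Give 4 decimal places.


Amari alpha-divergence:
D = (4/(1-alpha^2))*(1 - p^((1+a)/2)*q^((1-a)/2) - (1-p)^((1+a)/2)*(1-q)^((1-a)/2)).
alpha = -0.5, p = 0.65, q = 0.15.
e1 = (1+alpha)/2 = 0.25, e2 = (1-alpha)/2 = 0.75.
t1 = p^e1 * q^e2 = 0.65^0.25 * 0.15^0.75 = 0.21642.
t2 = (1-p)^e1 * (1-q)^e2 = 0.35^0.25 * 0.85^0.75 = 0.680897.
4/(1-alpha^2) = 5.333333.
D = 5.333333*(1 - 0.21642 - 0.680897) = 0.5476

0.5476


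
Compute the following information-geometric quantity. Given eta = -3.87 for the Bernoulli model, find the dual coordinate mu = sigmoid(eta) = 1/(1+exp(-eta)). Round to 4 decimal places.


Dual coordinate (expectation parameter) for Bernoulli:
mu = 1/(1+exp(-eta)).
eta = -3.87.
exp(-eta) = exp(3.87) = 47.942386.
mu = 1/(1+47.942386) = 0.0204

0.0204


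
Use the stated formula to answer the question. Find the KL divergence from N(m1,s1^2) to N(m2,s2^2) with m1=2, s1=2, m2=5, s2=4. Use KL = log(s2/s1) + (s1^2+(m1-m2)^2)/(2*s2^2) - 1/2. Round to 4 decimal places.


KL divergence between normal distributions:
KL = log(s2/s1) + (s1^2 + (m1-m2)^2)/(2*s2^2) - 1/2.
log(4/2) = 0.693147.
(2^2 + (2-5)^2)/(2*4^2) = (4 + 9)/32 = 0.40625.
KL = 0.693147 + 0.40625 - 0.5 = 0.5994

0.5994


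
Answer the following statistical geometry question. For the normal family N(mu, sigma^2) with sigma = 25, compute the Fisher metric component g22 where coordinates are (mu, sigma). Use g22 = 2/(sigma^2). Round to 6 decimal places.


For the 2-parameter normal family, the Fisher metric has:
  g11 = 1/sigma^2, g22 = 2/sigma^2.
sigma = 25, sigma^2 = 625.
g22 = 0.003200

0.003200


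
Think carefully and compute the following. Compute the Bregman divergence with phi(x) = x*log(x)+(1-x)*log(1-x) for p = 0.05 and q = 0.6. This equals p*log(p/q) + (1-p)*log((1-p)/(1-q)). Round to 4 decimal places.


Bregman divergence with negative entropy generator:
D = p*log(p/q) + (1-p)*log((1-p)/(1-q)).
p = 0.05, q = 0.6.
p*log(p/q) = 0.05*log(0.05/0.6) = -0.124245.
(1-p)*log((1-p)/(1-q)) = 0.95*log(0.95/0.4) = 0.821748.
D = -0.124245 + 0.821748 = 0.6975

0.6975


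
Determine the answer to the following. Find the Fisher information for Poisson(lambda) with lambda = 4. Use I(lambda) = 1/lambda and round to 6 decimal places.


Fisher information for Poisson: I(lambda) = 1/lambda.
lambda = 4.
I(lambda) = 1/4 = 0.250000

0.250000


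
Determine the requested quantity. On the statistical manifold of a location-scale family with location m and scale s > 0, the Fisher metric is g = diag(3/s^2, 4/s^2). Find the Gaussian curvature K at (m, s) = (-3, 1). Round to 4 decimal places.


The metric has the form g = (A dm^2 + B ds^2)/s^2 with A = 3, B = 4.
Substitute u = sqrt(A/B)*m: g = B*(du^2 + ds^2)/s^2, i.e. B times the
Poincare upper half-plane metric, which has constant Gaussian curvature -1.
Scaling a 2D metric by a constant c divides the Gaussian curvature by c,
so K = -1/B = -1/(4) = -0.2500 everywhere (the point (m, s) = (-3, 1) is irrelevant:
the curvature is constant).
The requested Gaussian curvature is K = -0.2500.

-0.2500


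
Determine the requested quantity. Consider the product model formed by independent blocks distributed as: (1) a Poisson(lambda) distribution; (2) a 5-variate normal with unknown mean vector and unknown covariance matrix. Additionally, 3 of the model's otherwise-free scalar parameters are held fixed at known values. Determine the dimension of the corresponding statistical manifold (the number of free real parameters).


The dimension of a statistical manifold equals the number of free
(independent) real parameters of the model. For a product of independent
blocks the parameter counts add.
- Poisson (lambda): 1.
- 5-variate normal: 5 (mean) + 5*6/2 = 15 (symmetric covariance) = 20.
Total = 1 + 20 = 21.
3 parameter(s) fixed at known values: 21 - 3 = 18.
Dimension = 18

18


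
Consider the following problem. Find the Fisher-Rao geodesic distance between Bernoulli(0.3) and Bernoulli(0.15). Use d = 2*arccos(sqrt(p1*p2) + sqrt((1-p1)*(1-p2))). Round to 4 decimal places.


Geodesic distance on Bernoulli manifold:
d(p1,p2) = 2*arccos(sqrt(p1*p2) + sqrt((1-p1)*(1-p2))).
sqrt(p1*p2) = sqrt(0.3*0.15) = 0.212132.
sqrt((1-p1)*(1-p2)) = sqrt(0.7*0.85) = 0.771362.
arg = 0.212132 + 0.771362 = 0.983494.
d = 2*arccos(0.983494) = 0.3639

0.3639


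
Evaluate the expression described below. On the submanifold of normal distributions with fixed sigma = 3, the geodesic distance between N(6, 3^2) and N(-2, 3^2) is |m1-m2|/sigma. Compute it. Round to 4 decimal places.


On the fixed-variance normal subfamily, geodesic distance = |m1-m2|/sigma.
|6 - -2| = 8.
sigma = 3.
d = 8/3 = 2.6667

2.6667


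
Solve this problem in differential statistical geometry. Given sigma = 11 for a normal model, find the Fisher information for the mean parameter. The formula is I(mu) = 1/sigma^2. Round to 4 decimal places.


The Fisher information for the mean of a normal distribution is I(mu) = 1/sigma^2.
sigma = 11, so sigma^2 = 121.
I(mu) = 1/121 = 0.0083

0.0083


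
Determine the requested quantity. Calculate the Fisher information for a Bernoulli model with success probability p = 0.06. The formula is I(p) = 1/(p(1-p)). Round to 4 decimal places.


For Bernoulli(p), Fisher information is I(p) = 1/(p*(1-p)).
p = 0.06, 1-p = 0.94.
p*(1-p) = 0.0564.
I(p) = 1/0.0564 = 17.7305

17.7305


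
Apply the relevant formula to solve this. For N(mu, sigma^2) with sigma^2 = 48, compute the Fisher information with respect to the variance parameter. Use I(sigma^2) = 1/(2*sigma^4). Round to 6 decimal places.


Fisher information for variance: I(sigma^2) = 1/(2*sigma^4).
sigma^2 = 48, so sigma^4 = 2304.
I = 1/(2*2304) = 1/4608 = 0.000217

0.000217


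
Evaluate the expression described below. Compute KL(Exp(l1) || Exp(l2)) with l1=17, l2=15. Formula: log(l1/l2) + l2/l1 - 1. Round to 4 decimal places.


KL divergence for exponential family:
KL = log(l1/l2) + l2/l1 - 1.
log(17/15) = 0.125163.
15/17 = 0.882353.
KL = 0.125163 + 0.882353 - 1 = 0.0075

0.0075


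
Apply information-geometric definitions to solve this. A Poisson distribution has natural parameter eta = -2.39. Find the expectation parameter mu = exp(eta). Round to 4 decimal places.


Expectation parameter for Poisson exponential family:
mu = exp(eta).
eta = -2.39.
mu = exp(-2.39) = 0.0916

0.0916


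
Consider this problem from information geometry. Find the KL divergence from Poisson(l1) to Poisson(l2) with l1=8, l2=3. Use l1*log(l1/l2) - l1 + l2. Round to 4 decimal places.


KL divergence for Poisson:
KL = l1*log(l1/l2) - l1 + l2.
l1 = 8, l2 = 3.
log(8/3) = 0.980829.
l1*log(l1/l2) = 8 * 0.980829 = 7.846634.
KL = 7.846634 - 8 + 3 = 2.8466

2.8466


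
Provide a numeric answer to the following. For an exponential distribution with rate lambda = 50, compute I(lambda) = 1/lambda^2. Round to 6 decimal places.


Fisher information for exponential: I(lambda) = 1/lambda^2.
lambda = 50, lambda^2 = 2500.
I = 1/2500 = 0.000400

0.000400


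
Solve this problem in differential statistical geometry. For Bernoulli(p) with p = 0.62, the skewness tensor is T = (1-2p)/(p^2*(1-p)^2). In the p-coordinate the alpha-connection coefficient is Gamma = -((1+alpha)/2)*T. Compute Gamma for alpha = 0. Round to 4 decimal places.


Skewness (Amari-Chentsov) tensor: T = (1-2p)/(p^2*(1-p)^2).
p = 0.62, 1-2p = -0.24, p^2 = 0.3844, (1-p)^2 = 0.1444.
T = -0.24/(0.3844 * 0.1444) = -4.323751.
In the p-coordinate, Gamma^(alpha) = Gamma^(0) - (alpha/2)*T with Gamma^(0) = (1/2)*g'(p) = -T/2,
so Gamma^(alpha) = -((1+alpha)/2)*T.
alpha = 0, -(1+alpha)/2 = -0.5.
Gamma = -0.5 * -4.323751 = 2.1619

2.1619


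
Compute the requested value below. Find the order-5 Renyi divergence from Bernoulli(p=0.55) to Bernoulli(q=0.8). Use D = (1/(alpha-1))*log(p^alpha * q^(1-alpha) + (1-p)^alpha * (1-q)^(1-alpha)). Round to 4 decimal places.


Renyi divergence of order alpha between Bernoulli distributions:
D = (1/(alpha-1))*log(p^alpha * q^(1-alpha) + (1-p)^alpha * (1-q)^(1-alpha)).
alpha = 5, p = 0.55, q = 0.8.
p^alpha * q^(1-alpha) = 0.55^5 * 0.8^-4 = 0.122872.
(1-p)^alpha * (1-q)^(1-alpha) = 0.45^5 * 0.2^-4 = 11.533008.
sum = 0.122872 + 11.533008 = 11.65588.
D = (1/4)*log(11.65588) = 0.6140

0.6140


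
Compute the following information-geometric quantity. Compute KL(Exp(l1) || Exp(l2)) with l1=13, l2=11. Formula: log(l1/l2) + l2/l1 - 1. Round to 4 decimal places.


KL divergence for exponential family:
KL = log(l1/l2) + l2/l1 - 1.
log(13/11) = 0.167054.
11/13 = 0.846154.
KL = 0.167054 + 0.846154 - 1 = 0.0132

0.0132


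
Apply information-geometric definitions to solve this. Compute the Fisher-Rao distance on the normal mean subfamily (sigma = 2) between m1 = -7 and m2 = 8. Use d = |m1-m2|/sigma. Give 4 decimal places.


On the fixed-variance normal subfamily, geodesic distance = |m1-m2|/sigma.
|-7 - 8| = 15.
sigma = 2.
d = 15/2 = 7.5000

7.5000


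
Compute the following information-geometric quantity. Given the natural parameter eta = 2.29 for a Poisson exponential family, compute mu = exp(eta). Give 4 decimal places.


Expectation parameter for Poisson exponential family:
mu = exp(eta).
eta = 2.29.
mu = exp(2.29) = 9.8749

9.8749


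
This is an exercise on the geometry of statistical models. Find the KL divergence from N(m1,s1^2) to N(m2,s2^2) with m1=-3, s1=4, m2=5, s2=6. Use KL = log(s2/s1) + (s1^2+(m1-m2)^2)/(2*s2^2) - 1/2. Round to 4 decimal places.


KL divergence between normal distributions:
KL = log(s2/s1) + (s1^2 + (m1-m2)^2)/(2*s2^2) - 1/2.
log(6/4) = 0.405465.
(4^2 + (-3-5)^2)/(2*6^2) = (16 + 64)/72 = 1.111111.
KL = 0.405465 + 1.111111 - 0.5 = 1.0166

1.0166


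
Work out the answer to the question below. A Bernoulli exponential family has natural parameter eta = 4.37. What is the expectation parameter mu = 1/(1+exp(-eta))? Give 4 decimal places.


Dual coordinate (expectation parameter) for Bernoulli:
mu = 1/(1+exp(-eta)).
eta = 4.37.
exp(-eta) = exp(-4.37) = 0.012651.
mu = 1/(1+0.012651) = 0.9875

0.9875


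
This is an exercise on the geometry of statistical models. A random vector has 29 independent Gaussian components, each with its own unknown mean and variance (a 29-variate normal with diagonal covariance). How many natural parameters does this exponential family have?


Exponential family dimension calculation:
Each univariate normal has two natural parameters (mu/sigma^2 and -1/(2 sigma^2)).
With 29 independent components, dim = 2 * 29 = 58.

58


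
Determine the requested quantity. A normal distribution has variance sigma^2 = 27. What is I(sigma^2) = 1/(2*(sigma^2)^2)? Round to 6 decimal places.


Fisher information for variance: I(sigma^2) = 1/(2*sigma^4).
sigma^2 = 27, so sigma^4 = 729.
I = 1/(2*729) = 1/1458 = 0.000686

0.000686


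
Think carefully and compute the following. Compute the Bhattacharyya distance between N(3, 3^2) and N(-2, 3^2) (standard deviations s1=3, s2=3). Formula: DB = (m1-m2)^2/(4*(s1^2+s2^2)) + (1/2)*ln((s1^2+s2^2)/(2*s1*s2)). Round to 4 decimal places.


Bhattacharyya distance between two Gaussians:
DB = (m1-m2)^2/(4*(s1^2+s2^2)) + (1/2)*ln((s1^2+s2^2)/(2*s1*s2)).
(m1-m2)^2 = (5)^2 = 25.
s1^2+s2^2 = 9 + 9 = 18.
term1 = 25/72 = 0.347222.
term2 = 0.5*ln(18/18.0) = 0.0.
DB = 0.347222 + 0.0 = 0.3472

0.3472


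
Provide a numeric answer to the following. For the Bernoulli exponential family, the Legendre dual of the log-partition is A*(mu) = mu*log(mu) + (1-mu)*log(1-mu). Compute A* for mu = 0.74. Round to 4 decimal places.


Legendre transform for Bernoulli:
A*(mu) = mu*log(mu) + (1-mu)*log(1-mu).
mu = 0.74, 1-mu = 0.26.
mu*log(mu) = 0.74*log(0.74) = -0.222818.
(1-mu)*log(1-mu) = 0.26*log(0.26) = -0.350239.
A* = -0.222818 + -0.350239 = -0.5731

-0.5731


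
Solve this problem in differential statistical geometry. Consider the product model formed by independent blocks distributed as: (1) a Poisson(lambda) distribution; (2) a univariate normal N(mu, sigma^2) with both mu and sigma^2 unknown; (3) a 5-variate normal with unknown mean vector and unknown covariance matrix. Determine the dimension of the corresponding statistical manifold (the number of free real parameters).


The dimension of a statistical manifold equals the number of free
(independent) real parameters of the model. For a product of independent
blocks the parameter counts add.
- Poisson (lambda): 1.
- normal (mu, sigma^2): 2.
- 5-variate normal: 5 (mean) + 5*6/2 = 15 (symmetric covariance) = 20.
Total = 1 + 2 + 20 = 23.
Dimension = 23

23


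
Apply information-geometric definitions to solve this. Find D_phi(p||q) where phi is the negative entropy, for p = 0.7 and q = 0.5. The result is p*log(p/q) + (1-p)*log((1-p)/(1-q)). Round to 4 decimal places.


Bregman divergence with negative entropy generator:
D = p*log(p/q) + (1-p)*log((1-p)/(1-q)).
p = 0.7, q = 0.5.
p*log(p/q) = 0.7*log(0.7/0.5) = 0.235531.
(1-p)*log((1-p)/(1-q)) = 0.3*log(0.3/0.5) = -0.153248.
D = 0.235531 + -0.153248 = 0.0823

0.0823


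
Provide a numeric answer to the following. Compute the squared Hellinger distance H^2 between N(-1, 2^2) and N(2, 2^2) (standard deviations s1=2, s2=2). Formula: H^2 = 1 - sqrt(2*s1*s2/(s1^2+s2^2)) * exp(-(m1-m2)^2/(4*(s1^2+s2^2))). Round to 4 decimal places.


Squared Hellinger distance for Gaussians:
H^2 = 1 - sqrt(2*s1*s2/(s1^2+s2^2)) * exp(-(m1-m2)^2/(4*(s1^2+s2^2))).
s1^2 = 4, s2^2 = 4, s1^2+s2^2 = 8.
sqrt(2*2*2/(8)) = 1.0.
(m1-m2)^2 = (-3)^2 = 9.
exp(-9/(4*8)) = exp(-0.28125) = 0.75484.
H^2 = 1 - 1.0*0.75484 = 0.2452

0.2452


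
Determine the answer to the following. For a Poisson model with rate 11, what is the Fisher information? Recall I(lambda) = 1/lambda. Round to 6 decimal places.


Fisher information for Poisson: I(lambda) = 1/lambda.
lambda = 11.
I(lambda) = 1/11 = 0.090909

0.090909


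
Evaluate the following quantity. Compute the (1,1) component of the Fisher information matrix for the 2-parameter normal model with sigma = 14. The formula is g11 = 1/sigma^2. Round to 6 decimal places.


For the 2-parameter normal family, the Fisher metric has:
  g11 = 1/sigma^2, g22 = 2/sigma^2.
sigma = 14, sigma^2 = 196.
g11 = 0.005102

0.005102


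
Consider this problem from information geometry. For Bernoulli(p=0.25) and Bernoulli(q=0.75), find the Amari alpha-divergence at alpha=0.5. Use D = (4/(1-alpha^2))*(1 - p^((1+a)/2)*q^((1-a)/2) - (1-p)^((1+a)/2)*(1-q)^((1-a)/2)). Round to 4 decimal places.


Amari alpha-divergence:
D = (4/(1-alpha^2))*(1 - p^((1+a)/2)*q^((1-a)/2) - (1-p)^((1+a)/2)*(1-q)^((1-a)/2)).
alpha = 0.5, p = 0.25, q = 0.75.
e1 = (1+alpha)/2 = 0.75, e2 = (1-alpha)/2 = 0.25.
t1 = p^e1 * q^e2 = 0.25^0.75 * 0.75^0.25 = 0.329019.
t2 = (1-p)^e1 * (1-q)^e2 = 0.75^0.75 * 0.25^0.25 = 0.569877.
4/(1-alpha^2) = 5.333333.
D = 5.333333*(1 - 0.329019 - 0.569877) = 0.5392

0.5392


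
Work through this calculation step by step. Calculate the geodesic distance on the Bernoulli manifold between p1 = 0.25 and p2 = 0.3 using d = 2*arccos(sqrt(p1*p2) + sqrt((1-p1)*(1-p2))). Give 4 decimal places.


Geodesic distance on Bernoulli manifold:
d(p1,p2) = 2*arccos(sqrt(p1*p2) + sqrt((1-p1)*(1-p2))).
sqrt(p1*p2) = sqrt(0.25*0.3) = 0.273861.
sqrt((1-p1)*(1-p2)) = sqrt(0.75*0.7) = 0.724569.
arg = 0.273861 + 0.724569 = 0.99843.
d = 2*arccos(0.99843) = 0.1121

0.1121


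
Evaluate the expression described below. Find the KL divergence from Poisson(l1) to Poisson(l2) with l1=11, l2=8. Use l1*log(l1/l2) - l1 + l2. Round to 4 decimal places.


KL divergence for Poisson:
KL = l1*log(l1/l2) - l1 + l2.
l1 = 11, l2 = 8.
log(11/8) = 0.318454.
l1*log(l1/l2) = 11 * 0.318454 = 3.502991.
KL = 3.502991 - 11 + 8 = 0.5030

0.5030


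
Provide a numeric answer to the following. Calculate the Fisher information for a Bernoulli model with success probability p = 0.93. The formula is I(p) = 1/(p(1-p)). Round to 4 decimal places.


For Bernoulli(p), Fisher information is I(p) = 1/(p*(1-p)).
p = 0.93, 1-p = 0.07.
p*(1-p) = 0.0651.
I(p) = 1/0.0651 = 15.3610

15.3610


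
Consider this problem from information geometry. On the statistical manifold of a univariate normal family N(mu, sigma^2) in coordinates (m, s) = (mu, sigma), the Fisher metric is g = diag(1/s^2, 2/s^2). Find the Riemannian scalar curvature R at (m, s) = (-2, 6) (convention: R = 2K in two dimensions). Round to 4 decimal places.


The metric has the form g = (A dm^2 + B ds^2)/s^2 with A = 1, B = 2.
Substitute u = sqrt(A/B)*m: g = B*(du^2 + ds^2)/s^2, i.e. B times the
Poincare upper half-plane metric, which has constant Gaussian curvature -1.
Scaling a 2D metric by a constant c divides the Gaussian curvature by c,
so K = -1/B = -1/(2) = -0.5000 everywhere (the point (m, s) = (-2, 6) is irrelevant:
the curvature is constant).
Scalar curvature in dimension 2: R = 2K = -2/(2) = -1.0000.

-1.0000


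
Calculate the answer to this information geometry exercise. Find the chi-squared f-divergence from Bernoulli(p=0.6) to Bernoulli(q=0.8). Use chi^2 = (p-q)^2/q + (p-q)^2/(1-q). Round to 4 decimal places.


Chi-squared divergence between Bernoulli distributions:
chi^2 = (p-q)^2/q + (p-q)^2/(1-q).
p = 0.6, q = 0.8, p-q = -0.2.
(p-q)^2 = 0.04.
term1 = 0.04/0.8 = 0.05.
term2 = 0.04/0.2 = 0.2.
chi^2 = 0.05 + 0.2 = 0.2500

0.2500


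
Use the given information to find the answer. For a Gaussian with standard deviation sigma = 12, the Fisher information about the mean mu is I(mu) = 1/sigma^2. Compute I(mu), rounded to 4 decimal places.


The Fisher information for the mean of a normal distribution is I(mu) = 1/sigma^2.
sigma = 12, so sigma^2 = 144.
I(mu) = 1/144 = 0.0069

0.0069


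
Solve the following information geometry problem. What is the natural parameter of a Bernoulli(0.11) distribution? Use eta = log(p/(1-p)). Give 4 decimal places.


Natural parameter for Bernoulli: eta = log(p/(1-p)).
p = 0.11, 1-p = 0.89.
p/(1-p) = 0.123596.
eta = log(0.123596) = -2.0907

-2.0907


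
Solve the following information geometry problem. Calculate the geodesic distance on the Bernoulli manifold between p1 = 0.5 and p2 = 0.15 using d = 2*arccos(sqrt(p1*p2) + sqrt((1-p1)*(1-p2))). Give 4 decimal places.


Geodesic distance on Bernoulli manifold:
d(p1,p2) = 2*arccos(sqrt(p1*p2) + sqrt((1-p1)*(1-p2))).
sqrt(p1*p2) = sqrt(0.5*0.15) = 0.273861.
sqrt((1-p1)*(1-p2)) = sqrt(0.5*0.85) = 0.65192.
arg = 0.273861 + 0.65192 = 0.925782.
d = 2*arccos(0.925782) = 0.7754

0.7754


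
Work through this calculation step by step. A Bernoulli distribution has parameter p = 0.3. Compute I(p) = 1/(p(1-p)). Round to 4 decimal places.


For Bernoulli(p), Fisher information is I(p) = 1/(p*(1-p)).
p = 0.3, 1-p = 0.7.
p*(1-p) = 0.21.
I(p) = 1/0.21 = 4.7619

4.7619


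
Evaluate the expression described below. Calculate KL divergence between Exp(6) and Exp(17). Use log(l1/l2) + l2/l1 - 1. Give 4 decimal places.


KL divergence for exponential family:
KL = log(l1/l2) + l2/l1 - 1.
log(6/17) = -1.041454.
17/6 = 2.833333.
KL = -1.041454 + 2.833333 - 1 = 0.7919

0.7919


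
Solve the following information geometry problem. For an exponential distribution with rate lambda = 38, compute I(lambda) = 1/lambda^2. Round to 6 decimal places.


Fisher information for exponential: I(lambda) = 1/lambda^2.
lambda = 38, lambda^2 = 1444.
I = 1/1444 = 0.000693

0.000693


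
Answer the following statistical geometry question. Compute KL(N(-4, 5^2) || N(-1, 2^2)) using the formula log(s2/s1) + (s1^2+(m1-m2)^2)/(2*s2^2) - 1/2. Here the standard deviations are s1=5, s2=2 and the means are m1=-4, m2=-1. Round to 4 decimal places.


KL divergence between normal distributions:
KL = log(s2/s1) + (s1^2 + (m1-m2)^2)/(2*s2^2) - 1/2.
log(2/5) = -0.916291.
(5^2 + (-4--1)^2)/(2*2^2) = (25 + 9)/8 = 4.25.
KL = -0.916291 + 4.25 - 0.5 = 2.8337

2.8337


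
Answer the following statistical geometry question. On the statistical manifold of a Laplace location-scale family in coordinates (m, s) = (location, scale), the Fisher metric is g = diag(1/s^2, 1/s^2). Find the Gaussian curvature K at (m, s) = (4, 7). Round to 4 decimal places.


The metric has the form g = (A dm^2 + B ds^2)/s^2 with A = 1, B = 1.
Substitute u = sqrt(A/B)*m: g = B*(du^2 + ds^2)/s^2, i.e. B times the
Poincare upper half-plane metric, which has constant Gaussian curvature -1.
Scaling a 2D metric by a constant c divides the Gaussian curvature by c,
so K = -1/B = -1/(1) = -1.0000 everywhere (the point (m, s) = (4, 7) is irrelevant:
the curvature is constant).
The requested Gaussian curvature is K = -1.0000.

-1.0000


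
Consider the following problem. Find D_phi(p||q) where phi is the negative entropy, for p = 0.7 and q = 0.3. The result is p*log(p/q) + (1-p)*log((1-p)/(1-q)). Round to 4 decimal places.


Bregman divergence with negative entropy generator:
D = p*log(p/q) + (1-p)*log((1-p)/(1-q)).
p = 0.7, q = 0.3.
p*log(p/q) = 0.7*log(0.7/0.3) = 0.593109.
(1-p)*log((1-p)/(1-q)) = 0.3*log(0.3/0.7) = -0.254189.
D = 0.593109 + -0.254189 = 0.3389

0.3389


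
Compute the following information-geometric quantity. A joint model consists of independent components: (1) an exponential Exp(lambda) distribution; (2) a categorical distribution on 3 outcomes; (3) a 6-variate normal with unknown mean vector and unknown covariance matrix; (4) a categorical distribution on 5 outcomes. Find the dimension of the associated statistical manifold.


The dimension of a statistical manifold equals the number of free
(independent) real parameters of the model. For a product of independent
blocks the parameter counts add.
- exponential (lambda): 1.
- categorical on 3 outcomes (probabilities sum to 1): 3-1 = 2.
- 6-variate normal: 6 (mean) + 6*7/2 = 21 (symmetric covariance) = 27.
- categorical on 5 outcomes (probabilities sum to 1): 5-1 = 4.
Total = 1 + 2 + 27 + 4 = 34.
Dimension = 34

34


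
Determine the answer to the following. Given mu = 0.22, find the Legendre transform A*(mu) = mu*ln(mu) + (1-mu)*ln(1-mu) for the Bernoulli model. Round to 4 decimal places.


Legendre transform for Bernoulli:
A*(mu) = mu*log(mu) + (1-mu)*log(1-mu).
mu = 0.22, 1-mu = 0.78.
mu*log(mu) = 0.22*log(0.22) = -0.333108.
(1-mu)*log(1-mu) = 0.78*log(0.78) = -0.1938.
A* = -0.333108 + -0.1938 = -0.5269

-0.5269


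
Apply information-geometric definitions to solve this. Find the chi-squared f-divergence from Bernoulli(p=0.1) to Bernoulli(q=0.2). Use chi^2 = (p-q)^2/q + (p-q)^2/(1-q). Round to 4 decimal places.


Chi-squared divergence between Bernoulli distributions:
chi^2 = (p-q)^2/q + (p-q)^2/(1-q).
p = 0.1, q = 0.2, p-q = -0.1.
(p-q)^2 = 0.01.
term1 = 0.01/0.2 = 0.05.
term2 = 0.01/0.8 = 0.0125.
chi^2 = 0.05 + 0.0125 = 0.0625

0.0625


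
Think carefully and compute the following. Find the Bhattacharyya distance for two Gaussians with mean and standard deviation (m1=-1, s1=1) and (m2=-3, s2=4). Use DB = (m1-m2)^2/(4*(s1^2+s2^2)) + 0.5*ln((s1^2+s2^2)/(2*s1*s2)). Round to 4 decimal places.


Bhattacharyya distance between two Gaussians:
DB = (m1-m2)^2/(4*(s1^2+s2^2)) + (1/2)*ln((s1^2+s2^2)/(2*s1*s2)).
(m1-m2)^2 = (2)^2 = 4.
s1^2+s2^2 = 1 + 16 = 17.
term1 = 4/68 = 0.058824.
term2 = 0.5*ln(17/8.0) = 0.376886.
DB = 0.058824 + 0.376886 = 0.4357

0.4357


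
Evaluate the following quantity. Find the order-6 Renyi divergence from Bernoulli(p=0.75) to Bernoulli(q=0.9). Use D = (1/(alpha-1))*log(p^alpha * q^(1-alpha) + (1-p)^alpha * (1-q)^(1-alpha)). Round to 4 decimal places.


Renyi divergence of order alpha between Bernoulli distributions:
D = (1/(alpha-1))*log(p^alpha * q^(1-alpha) + (1-p)^alpha * (1-q)^(1-alpha)).
alpha = 6, p = 0.75, q = 0.9.
p^alpha * q^(1-alpha) = 0.75^6 * 0.9^-5 = 0.301408.
(1-p)^alpha * (1-q)^(1-alpha) = 0.25^6 * 0.1^-5 = 24.414063.
sum = 0.301408 + 24.414063 = 24.715471.
D = (1/5)*log(24.715471) = 0.6415

0.6415


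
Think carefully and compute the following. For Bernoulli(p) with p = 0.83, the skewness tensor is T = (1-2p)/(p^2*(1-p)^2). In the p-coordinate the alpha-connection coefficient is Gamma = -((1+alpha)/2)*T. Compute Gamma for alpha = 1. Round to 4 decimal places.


Skewness (Amari-Chentsov) tensor: T = (1-2p)/(p^2*(1-p)^2).
p = 0.83, 1-2p = -0.66, p^2 = 0.6889, (1-p)^2 = 0.0289.
T = -0.66/(0.6889 * 0.0289) = -33.150487.
In the p-coordinate, Gamma^(alpha) = Gamma^(0) - (alpha/2)*T with Gamma^(0) = (1/2)*g'(p) = -T/2,
so Gamma^(alpha) = -((1+alpha)/2)*T.
alpha = 1, -(1+alpha)/2 = -1.0.
Gamma = -1.0 * -33.150487 = 33.1505

33.1505


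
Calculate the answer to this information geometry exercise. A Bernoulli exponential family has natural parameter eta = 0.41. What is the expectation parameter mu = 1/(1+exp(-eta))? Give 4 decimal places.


Dual coordinate (expectation parameter) for Bernoulli:
mu = 1/(1+exp(-eta)).
eta = 0.41.
exp(-eta) = exp(-0.41) = 0.66365.
mu = 1/(1+0.66365) = 0.6011

0.6011


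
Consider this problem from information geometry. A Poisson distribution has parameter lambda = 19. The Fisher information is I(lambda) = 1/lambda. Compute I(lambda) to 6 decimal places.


Fisher information for Poisson: I(lambda) = 1/lambda.
lambda = 19.
I(lambda) = 1/19 = 0.052632

0.052632


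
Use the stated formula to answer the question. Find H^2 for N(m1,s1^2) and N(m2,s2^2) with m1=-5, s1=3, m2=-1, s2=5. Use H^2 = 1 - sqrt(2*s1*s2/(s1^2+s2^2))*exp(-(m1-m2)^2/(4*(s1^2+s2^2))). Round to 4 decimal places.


Squared Hellinger distance for Gaussians:
H^2 = 1 - sqrt(2*s1*s2/(s1^2+s2^2)) * exp(-(m1-m2)^2/(4*(s1^2+s2^2))).
s1^2 = 9, s2^2 = 25, s1^2+s2^2 = 34.
sqrt(2*3*5/(34)) = 0.939336.
(m1-m2)^2 = (-4)^2 = 16.
exp(-16/(4*34)) = exp(-0.117647) = 0.88901.
H^2 = 1 - 0.939336*0.88901 = 0.1649

0.1649


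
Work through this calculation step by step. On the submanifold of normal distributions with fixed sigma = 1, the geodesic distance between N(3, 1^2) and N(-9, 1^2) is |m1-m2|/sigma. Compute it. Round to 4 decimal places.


On the fixed-variance normal subfamily, geodesic distance = |m1-m2|/sigma.
|3 - -9| = 12.
sigma = 1.
d = 12/1 = 12.0000

12.0000


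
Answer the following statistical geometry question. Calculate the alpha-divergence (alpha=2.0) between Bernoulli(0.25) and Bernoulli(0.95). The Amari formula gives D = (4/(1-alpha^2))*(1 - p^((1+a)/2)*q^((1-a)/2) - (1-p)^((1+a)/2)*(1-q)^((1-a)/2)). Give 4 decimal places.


Amari alpha-divergence:
D = (4/(1-alpha^2))*(1 - p^((1+a)/2)*q^((1-a)/2) - (1-p)^((1+a)/2)*(1-q)^((1-a)/2)).
alpha = 2.0, p = 0.25, q = 0.95.
e1 = (1+alpha)/2 = 1.5, e2 = (1-alpha)/2 = -0.5.
t1 = p^e1 * q^e2 = 0.25^1.5 * 0.95^-0.5 = 0.128247.
t2 = (1-p)^e1 * (1-q)^e2 = 0.75^1.5 * 0.05^-0.5 = 2.904738.
4/(1-alpha^2) = -1.333333.
D = -1.333333*(1 - 0.128247 - 2.904738) = 2.7106

2.7106


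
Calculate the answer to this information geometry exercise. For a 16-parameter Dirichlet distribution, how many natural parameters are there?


Exponential family dimension calculation:
Dirichlet with 16 components has 16 natural parameters.

16


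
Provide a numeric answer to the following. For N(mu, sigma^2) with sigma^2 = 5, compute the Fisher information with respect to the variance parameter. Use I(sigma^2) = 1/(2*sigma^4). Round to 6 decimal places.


Fisher information for variance: I(sigma^2) = 1/(2*sigma^4).
sigma^2 = 5, so sigma^4 = 25.
I = 1/(2*25) = 1/50 = 0.020000

0.020000


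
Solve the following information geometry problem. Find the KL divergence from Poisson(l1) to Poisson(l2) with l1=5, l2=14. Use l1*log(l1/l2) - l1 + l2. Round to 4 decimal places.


KL divergence for Poisson:
KL = l1*log(l1/l2) - l1 + l2.
l1 = 5, l2 = 14.
log(5/14) = -1.029619.
l1*log(l1/l2) = 5 * -1.029619 = -5.148097.
KL = -5.148097 - 5 + 14 = 3.8519

3.8519


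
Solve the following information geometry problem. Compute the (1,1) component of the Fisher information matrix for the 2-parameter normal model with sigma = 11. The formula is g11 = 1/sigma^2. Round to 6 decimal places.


For the 2-parameter normal family, the Fisher metric has:
  g11 = 1/sigma^2, g22 = 2/sigma^2.
sigma = 11, sigma^2 = 121.
g11 = 0.008264

0.008264


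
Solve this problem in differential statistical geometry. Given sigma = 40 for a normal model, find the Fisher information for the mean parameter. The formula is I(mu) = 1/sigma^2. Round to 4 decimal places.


The Fisher information for the mean of a normal distribution is I(mu) = 1/sigma^2.
sigma = 40, so sigma^2 = 1600.
I(mu) = 1/1600 = 0.0006

0.0006


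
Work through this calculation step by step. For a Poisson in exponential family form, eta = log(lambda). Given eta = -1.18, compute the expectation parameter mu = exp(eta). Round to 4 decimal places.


Expectation parameter for Poisson exponential family:
mu = exp(eta).
eta = -1.18.
mu = exp(-1.18) = 0.3073

0.3073


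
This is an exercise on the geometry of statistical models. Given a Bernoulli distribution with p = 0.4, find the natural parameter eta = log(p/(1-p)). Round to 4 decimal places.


Natural parameter for Bernoulli: eta = log(p/(1-p)).
p = 0.4, 1-p = 0.6.
p/(1-p) = 0.666667.
eta = log(0.666667) = -0.4055

-0.4055


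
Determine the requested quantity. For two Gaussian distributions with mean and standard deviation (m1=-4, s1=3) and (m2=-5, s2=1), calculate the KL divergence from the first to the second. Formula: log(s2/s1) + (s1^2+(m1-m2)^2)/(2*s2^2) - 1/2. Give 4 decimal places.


KL divergence between normal distributions:
KL = log(s2/s1) + (s1^2 + (m1-m2)^2)/(2*s2^2) - 1/2.
log(1/3) = -1.098612.
(3^2 + (-4--5)^2)/(2*1^2) = (9 + 1)/2 = 5.0.
KL = -1.098612 + 5.0 - 0.5 = 3.4014

3.4014


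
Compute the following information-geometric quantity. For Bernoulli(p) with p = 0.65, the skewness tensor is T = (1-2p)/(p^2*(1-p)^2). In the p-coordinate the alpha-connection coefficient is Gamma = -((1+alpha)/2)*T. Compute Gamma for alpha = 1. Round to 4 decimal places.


Skewness (Amari-Chentsov) tensor: T = (1-2p)/(p^2*(1-p)^2).
p = 0.65, 1-2p = -0.3, p^2 = 0.4225, (1-p)^2 = 0.1225.
T = -0.3/(0.4225 * 0.1225) = -5.796401.
In the p-coordinate, Gamma^(alpha) = Gamma^(0) - (alpha/2)*T with Gamma^(0) = (1/2)*g'(p) = -T/2,
so Gamma^(alpha) = -((1+alpha)/2)*T.
alpha = 1, -(1+alpha)/2 = -1.0.
Gamma = -1.0 * -5.796401 = 5.7964

5.7964
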